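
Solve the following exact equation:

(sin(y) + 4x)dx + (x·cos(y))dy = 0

Verify exactness: ∂M/∂y = ∂N/∂x ✓
Find F(x,y) such that ∂F/∂x = M, ∂F/∂y = N
Solution: x·sin(y) + 2x² = C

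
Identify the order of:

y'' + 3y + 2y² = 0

The order is 2 (highest derivative is of order 2).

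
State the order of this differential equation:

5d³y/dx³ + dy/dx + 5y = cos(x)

The order is 3 (highest derivative is of order 3).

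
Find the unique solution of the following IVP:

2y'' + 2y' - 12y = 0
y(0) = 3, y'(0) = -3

General solution: y = C₁e^(2x) + C₂e^(-3x)
Applying ICs: C₁ = 6/5, C₂ = 9/5
Particular solution: y = (6/5)e^(2x) + (9/5)e^(-3x)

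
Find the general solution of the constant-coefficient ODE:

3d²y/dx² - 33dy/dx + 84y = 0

Characteristic equation: 3r² - 33r + 84 = 0
Divide by 3: r² - 11r + 28 = 0
Roots: r = 7, 4 (distinct real)
General solution: y = C₁e^(7x) + C₂e^(4x)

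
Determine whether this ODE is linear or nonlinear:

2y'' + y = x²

Linear (y and its derivatives appear to the first power only, no products of y terms)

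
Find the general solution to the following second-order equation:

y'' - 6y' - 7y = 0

Characteristic equation: r² - 6r - 7 = 0
Roots: r = 7, -1 (distinct real)
General solution: y = C₁e^(7x) + C₂e^(-x)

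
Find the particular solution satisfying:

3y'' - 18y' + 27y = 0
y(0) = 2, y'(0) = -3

General solution: y = (C₁ + C₂x)e^(3x)
Repeated root r = 3
Applying ICs: C₁ = 2, C₂ = -9
Particular solution: y = (2 - 9x)e^(3x)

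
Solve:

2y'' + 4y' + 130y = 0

Characteristic equation: 2r² + 4r + 130 = 0
Divide by 2: r² + 2r + 65 = 0
Roots: r = -1 ± 8i (complex conjugates)
General solution: y = e^(-x)(C₁cos(8x) + C₂sin(8x))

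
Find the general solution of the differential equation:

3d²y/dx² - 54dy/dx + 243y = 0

Characteristic equation: 3r² - 54r + 243 = 0
Divide by 3: r² - 18r + 81 = 0
Factored: (r - 9)² = 0
Repeated root: r = 9
General solution: y = (C₁ + C₂x)e^(9x)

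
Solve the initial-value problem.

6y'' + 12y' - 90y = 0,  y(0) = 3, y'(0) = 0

General solution: y = C₁e^(3x) + C₂e^(-5x)
Applying ICs: C₁ = 15/8, C₂ = 9/8
Particular solution: y = (15/8)e^(3x) + (9/8)e^(-5x)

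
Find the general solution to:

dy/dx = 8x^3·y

Separating variables and integrating:
ln|y| = 2x^4 + C

General solution: y = Ce^(2x^4)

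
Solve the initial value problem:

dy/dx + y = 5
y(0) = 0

General solution: y = 5 + Ce^(-x)
Applying y(0) = 0: C = 0 - 5 = -5
Particular solution: y = 5 - 5e^(-x)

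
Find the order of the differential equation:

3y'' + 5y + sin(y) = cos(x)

The order is 2 (highest derivative is of order 2).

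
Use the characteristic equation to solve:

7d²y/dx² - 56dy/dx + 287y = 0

Characteristic equation: 7r² - 56r + 287 = 0
Divide by 7: r² - 8r + 41 = 0
Roots: r = 4 ± 5i (complex conjugates)
General solution: y = e^(4x)(C₁cos(5x) + C₂sin(5x))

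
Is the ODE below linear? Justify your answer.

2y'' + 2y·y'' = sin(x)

No. Nonlinear (y·y'' term)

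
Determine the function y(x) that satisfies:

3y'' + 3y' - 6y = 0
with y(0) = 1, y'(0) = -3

General solution: y = C₁e^x + C₂e^(-2x)
Applying ICs: C₁ = -1/3, C₂ = 4/3
Particular solution: y = -(1/3)e^x + (4/3)e^(-2x)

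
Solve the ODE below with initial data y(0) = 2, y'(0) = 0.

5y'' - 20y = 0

General solution: y = C₁e^(2x) + C₂e^(-2x)
Applying ICs: C₁ = 1, C₂ = 1
Particular solution: y = e^(2x) + e^(-2x)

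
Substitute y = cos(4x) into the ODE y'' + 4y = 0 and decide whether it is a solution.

Verification:
y'' = -16cos(4x)
y'' + 4y ≠ 0 (frequency mismatch: got 16 instead of 4)

No, it is not a solution.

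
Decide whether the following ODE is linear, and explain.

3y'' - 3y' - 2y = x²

Linear (y and its derivatives appear to the first power only, no products of y terms)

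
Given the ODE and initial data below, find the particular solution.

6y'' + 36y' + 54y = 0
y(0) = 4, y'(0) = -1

General solution: y = (C₁ + C₂x)e^(-3x)
Repeated root r = -3
Applying ICs: C₁ = 4, C₂ = 11
Particular solution: y = (4 + 11x)e^(-3x)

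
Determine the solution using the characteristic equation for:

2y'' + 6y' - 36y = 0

Characteristic equation: 2r² + 6r - 36 = 0
Divide by 2: r² + 3r - 18 = 0
Roots: r = 3, -6 (distinct real)
General solution: y = C₁e^(3x) + C₂e^(-6x)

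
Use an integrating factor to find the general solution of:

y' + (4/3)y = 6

Using integrating factor method:

General solution: y = 9/2 + Ce^(-4x/3)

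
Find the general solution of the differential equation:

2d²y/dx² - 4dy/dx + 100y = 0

Characteristic equation: 2r² - 4r + 100 = 0
Divide by 2: r² - 2r + 50 = 0
Roots: r = 1 ± 7i (complex conjugates)
General solution: y = e^x(C₁cos(7x) + C₂sin(7x))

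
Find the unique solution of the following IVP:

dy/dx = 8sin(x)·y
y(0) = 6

General solution: y = Ce^(-8cos(x))
Applying IC y(0) = 6:
Particular solution: y = 6e^(8(1-cos(x)))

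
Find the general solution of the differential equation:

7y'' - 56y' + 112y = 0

Characteristic equation: 7r² - 56r + 112 = 0
Divide by 7: r² - 8r + 16 = 0
Factored: (r - 4)² = 0
Repeated root: r = 4
General solution: y = (C₁ + C₂x)e^(4x)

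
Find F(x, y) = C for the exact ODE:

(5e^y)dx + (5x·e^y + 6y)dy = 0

Verify exactness: ∂M/∂y = ∂N/∂x ✓
Find F(x,y) such that ∂F/∂x = M, ∂F/∂y = N
Solution: 5x·e^y + 3y² = C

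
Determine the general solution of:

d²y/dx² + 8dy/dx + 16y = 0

Characteristic equation: r² + 8r + 16 = 0
Factored: (r + 4)² = 0
Repeated root: r = -4
General solution: y = (C₁ + C₂x)e^(-4x)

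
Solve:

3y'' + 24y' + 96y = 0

Characteristic equation: 3r² + 24r + 96 = 0
Divide by 3: r² + 8r + 32 = 0
Roots: r = -4 ± 4i (complex conjugates)
General solution: y = e^(-4x)(C₁cos(4x) + C₂sin(4x))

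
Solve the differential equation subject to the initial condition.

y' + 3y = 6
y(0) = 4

General solution: y = 2 + Ce^(-3x)
Applying y(0) = 4: C = 4 - 2 = 2
Particular solution: y = 2 + 2e^(-3x)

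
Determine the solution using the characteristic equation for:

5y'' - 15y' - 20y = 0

Characteristic equation: 5r² - 15r - 20 = 0
Divide by 5: r² - 3r - 4 = 0
Roots: r = 4, -1 (distinct real)
General solution: y = C₁e^(4x) + C₂e^(-x)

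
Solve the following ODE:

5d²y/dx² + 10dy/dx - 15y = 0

Characteristic equation: 5r² + 10r - 15 = 0
Divide by 5: r² + 2r - 3 = 0
Roots: r = 1, -3 (distinct real)
General solution: y = C₁e^x + C₂e^(-3x)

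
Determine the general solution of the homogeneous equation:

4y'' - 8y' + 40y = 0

Characteristic equation: 4r² - 8r + 40 = 0
Divide by 4: r² - 2r + 10 = 0
Roots: r = 1 ± 3i (complex conjugates)
General solution: y = e^x(C₁cos(3x) + C₂sin(3x))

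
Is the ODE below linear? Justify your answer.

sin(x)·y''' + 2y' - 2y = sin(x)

Yes. Linear (y and its derivatives appear to the first power only, no products of y terms)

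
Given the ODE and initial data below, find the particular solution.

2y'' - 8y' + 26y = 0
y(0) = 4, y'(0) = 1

General solution: y = e^(2x)(C₁cos(3x) + C₂sin(3x))
Complex roots r = 2 ± 3i
Applying ICs: C₁ = 4, C₂ = -7/3
Particular solution: y = e^(2x)(4cos(3x) - (7/3)sin(3x))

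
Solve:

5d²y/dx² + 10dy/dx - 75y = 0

Characteristic equation: 5r² + 10r - 75 = 0
Divide by 5: r² + 2r - 15 = 0
Roots: r = 3, -5 (distinct real)
General solution: y = C₁e^(3x) + C₂e^(-5x)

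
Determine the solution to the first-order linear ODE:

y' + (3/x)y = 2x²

Using integrating factor method:

General solution: y = (1/3)x^3 + Cx^(-3)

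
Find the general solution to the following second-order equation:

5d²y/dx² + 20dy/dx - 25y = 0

Characteristic equation: 5r² + 20r - 25 = 0
Divide by 5: r² + 4r - 5 = 0
Roots: r = 1, -5 (distinct real)
General solution: y = C₁e^x + C₂e^(-5x)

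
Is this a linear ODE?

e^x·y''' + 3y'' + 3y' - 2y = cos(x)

Yes. Linear (y and its derivatives appear to the first power only, no products of y terms)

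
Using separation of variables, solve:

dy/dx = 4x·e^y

Separating variables and integrating:
-e^(-y) = 2x² + C

General solution: y = -ln(C - 2x²)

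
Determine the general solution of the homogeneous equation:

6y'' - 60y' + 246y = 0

Characteristic equation: 6r² - 60r + 246 = 0
Divide by 6: r² - 10r + 41 = 0
Roots: r = 5 ± 4i (complex conjugates)
General solution: y = e^(5x)(C₁cos(4x) + C₂sin(4x))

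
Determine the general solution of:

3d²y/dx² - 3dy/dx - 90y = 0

Characteristic equation: 3r² - 3r - 90 = 0
Divide by 3: r² - r - 30 = 0
Roots: r = 6, -5 (distinct real)
General solution: y = C₁e^(6x) + C₂e^(-5x)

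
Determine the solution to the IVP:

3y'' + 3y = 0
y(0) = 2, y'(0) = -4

General solution: y = C₁cos(x) + C₂sin(x)
Complex roots r = ±i
Applying ICs: C₁ = 2, C₂ = -4
Particular solution: y = 2cos(x) - 4sin(x)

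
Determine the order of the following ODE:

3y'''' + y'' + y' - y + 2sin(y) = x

The order is 4 (highest derivative is of order 4).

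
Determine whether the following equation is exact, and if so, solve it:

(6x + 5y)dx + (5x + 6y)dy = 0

Verify exactness: ∂M/∂y = ∂N/∂x ✓
Find F(x,y) such that ∂F/∂x = M, ∂F/∂y = N
Solution: 3x² + 5xy + 3y² = C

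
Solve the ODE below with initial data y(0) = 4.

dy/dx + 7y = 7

General solution: y = 1 + Ce^(-7x)
Applying y(0) = 4: C = 4 - 1 = 3
Particular solution: y = 1 + 3e^(-7x)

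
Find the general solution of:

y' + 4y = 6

Using integrating factor method:

General solution: y = 3/2 + Ce^(-4x)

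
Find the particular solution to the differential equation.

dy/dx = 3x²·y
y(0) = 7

General solution: y = Ce^(x³)
Applying IC y(0) = 7:
Particular solution: y = 7e^(x³)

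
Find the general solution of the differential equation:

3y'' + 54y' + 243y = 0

Characteristic equation: 3r² + 54r + 243 = 0
Divide by 3: r² + 18r + 81 = 0
Factored: (r + 9)² = 0
Repeated root: r = -9
General solution: y = (C₁ + C₂x)e^(-9x)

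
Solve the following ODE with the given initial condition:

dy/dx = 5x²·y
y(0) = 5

General solution: y = Ce^(5x³/3)
Applying IC y(0) = 5:
Particular solution: y = 5e^(5x³/3)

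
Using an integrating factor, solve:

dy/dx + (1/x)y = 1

Using integrating factor method:

General solution: y = (1/2)x + C/x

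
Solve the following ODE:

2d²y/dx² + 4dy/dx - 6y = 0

Characteristic equation: 2r² + 4r - 6 = 0
Divide by 2: r² + 2r - 3 = 0
Roots: r = 1, -3 (distinct real)
General solution: y = C₁e^x + C₂e^(-3x)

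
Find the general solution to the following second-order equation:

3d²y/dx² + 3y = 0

Characteristic equation: 3r² + 3 = 0
Divide by 3: r² + 1 = 0
Roots: r = ±i (complex conjugates)
General solution: y = C₁cos(x) + C₂sin(x)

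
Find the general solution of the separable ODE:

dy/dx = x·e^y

Separating variables and integrating:
-e^(-y) = x²/2 + C

General solution: y = -ln(C - x²/2)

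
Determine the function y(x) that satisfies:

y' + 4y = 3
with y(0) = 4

General solution: y = 3/4 + Ce^(-4x)
Applying y(0) = 4: C = 4 - 3/4 = 13/4
Particular solution: y = 3/4 + (13/4)e^(-4x)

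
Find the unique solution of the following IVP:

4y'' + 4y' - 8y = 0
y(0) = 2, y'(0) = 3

General solution: y = C₁e^x + C₂e^(-2x)
Applying ICs: C₁ = 7/3, C₂ = -1/3
Particular solution: y = (7/3)e^x - (1/3)e^(-2x)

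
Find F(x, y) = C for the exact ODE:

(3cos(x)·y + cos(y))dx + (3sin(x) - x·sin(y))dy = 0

Verify exactness: ∂M/∂y = ∂N/∂x ✓
Find F(x,y) such that ∂F/∂x = M, ∂F/∂y = N
Solution: 3sin(x)·y + x·cos(y) = C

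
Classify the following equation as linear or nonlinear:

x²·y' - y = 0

Linear (y and its derivatives appear to the first power only, no products of y terms)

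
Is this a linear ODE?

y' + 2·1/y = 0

No. Nonlinear (1/y term)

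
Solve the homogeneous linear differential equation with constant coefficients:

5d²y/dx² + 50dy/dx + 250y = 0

Characteristic equation: 5r² + 50r + 250 = 0
Divide by 5: r² + 10r + 50 = 0
Roots: r = -5 ± 5i (complex conjugates)
General solution: y = e^(-5x)(C₁cos(5x) + C₂sin(5x))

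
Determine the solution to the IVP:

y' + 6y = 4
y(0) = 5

General solution: y = 2/3 + Ce^(-6x)
Applying y(0) = 5: C = 5 - 2/3 = 13/3
Particular solution: y = 2/3 + (13/3)e^(-6x)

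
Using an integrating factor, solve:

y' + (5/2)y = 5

Using integrating factor method:

General solution: y = 2 + Ce^(-5x/2)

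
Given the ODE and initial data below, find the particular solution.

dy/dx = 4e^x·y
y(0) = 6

General solution: y = Ce^(4e^x)
Applying IC y(0) = 6:
Particular solution: y = 6e^(4(e^x - 1))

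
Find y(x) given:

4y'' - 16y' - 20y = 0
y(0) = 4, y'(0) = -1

General solution: y = C₁e^(5x) + C₂e^(-x)
Applying ICs: C₁ = 1/2, C₂ = 7/2
Particular solution: y = (1/2)e^(5x) + (7/2)e^(-x)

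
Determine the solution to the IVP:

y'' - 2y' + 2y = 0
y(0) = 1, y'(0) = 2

General solution: y = e^x(C₁cos(x) + C₂sin(x))
Complex roots r = 1 ± i
Applying ICs: C₁ = 1, C₂ = 1
Particular solution: y = e^x(cos(x) + sin(x))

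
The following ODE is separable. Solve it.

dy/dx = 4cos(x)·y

Separating variables and integrating:
ln|y| = 4sin(x) + C

General solution: y = Ce^(4sin(x))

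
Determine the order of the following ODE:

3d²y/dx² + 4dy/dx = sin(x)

The order is 2 (highest derivative is of order 2).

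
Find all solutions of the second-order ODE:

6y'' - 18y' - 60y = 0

Characteristic equation: 6r² - 18r - 60 = 0
Divide by 6: r² - 3r - 10 = 0
Roots: r = 5, -2 (distinct real)
General solution: y = C₁e^(5x) + C₂e^(-2x)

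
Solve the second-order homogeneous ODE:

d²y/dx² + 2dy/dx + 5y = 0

Characteristic equation: r² + 2r + 5 = 0
Roots: r = -1 ± 2i (complex conjugates)
General solution: y = e^(-x)(C₁cos(2x) + C₂sin(2x))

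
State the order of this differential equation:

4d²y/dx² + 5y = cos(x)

The order is 2 (highest derivative is of order 2).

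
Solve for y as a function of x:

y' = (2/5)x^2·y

Separating variables and integrating:
ln|y| = 2x^3/15 + C

General solution: y = Ce^(2x^3/15)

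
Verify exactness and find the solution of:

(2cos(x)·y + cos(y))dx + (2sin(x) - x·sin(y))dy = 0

Verify exactness: ∂M/∂y = ∂N/∂x ✓
Find F(x,y) such that ∂F/∂x = M, ∂F/∂y = N
Solution: 2sin(x)·y + x·cos(y) = C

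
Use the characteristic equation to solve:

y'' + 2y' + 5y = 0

Characteristic equation: r² + 2r + 5 = 0
Roots: r = -1 ± 2i (complex conjugates)
General solution: y = e^(-x)(C₁cos(2x) + C₂sin(2x))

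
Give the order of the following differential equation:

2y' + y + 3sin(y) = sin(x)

The order is 1 (highest derivative is of order 1).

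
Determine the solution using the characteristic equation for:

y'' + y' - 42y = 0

Characteristic equation: r² + r - 42 = 0
Roots: r = 6, -7 (distinct real)
General solution: y = C₁e^(6x) + C₂e^(-7x)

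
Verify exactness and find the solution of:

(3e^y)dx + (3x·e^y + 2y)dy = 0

Verify exactness: ∂M/∂y = ∂N/∂x ✓
Find F(x,y) such that ∂F/∂x = M, ∂F/∂y = N
Solution: 3x·e^y + y² = C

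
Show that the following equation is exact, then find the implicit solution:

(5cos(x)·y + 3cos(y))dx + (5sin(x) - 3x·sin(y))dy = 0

Verify exactness: ∂M/∂y = ∂N/∂x ✓
Find F(x,y) such that ∂F/∂x = M, ∂F/∂y = N
Solution: 5sin(x)·y + 3x·cos(y) = C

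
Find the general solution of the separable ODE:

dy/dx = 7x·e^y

Separating variables and integrating:
-e^(-y) = 7x²/2 + C

General solution: y = -ln(C - 7x²/2)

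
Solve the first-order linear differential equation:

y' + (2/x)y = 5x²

Using integrating factor method:

General solution: y = x^3 + Cx^(-2)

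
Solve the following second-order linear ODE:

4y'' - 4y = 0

Characteristic equation: 4r² - 4 = 0
Divide by 4: r² - 1 = 0
Roots: r = 1, -1 (distinct real)
General solution: y = C₁e^x + C₂e^(-x)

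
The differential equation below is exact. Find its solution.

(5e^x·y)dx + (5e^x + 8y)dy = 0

Verify exactness: ∂M/∂y = ∂N/∂x ✓
Find F(x,y) such that ∂F/∂x = M, ∂F/∂y = N
Solution: 5e^x·y + 4y² = C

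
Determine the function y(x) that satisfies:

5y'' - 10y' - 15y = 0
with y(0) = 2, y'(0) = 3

General solution: y = C₁e^(3x) + C₂e^(-x)
Applying ICs: C₁ = 5/4, C₂ = 3/4
Particular solution: y = (5/4)e^(3x) + (3/4)e^(-x)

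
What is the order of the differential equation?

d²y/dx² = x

The order is 2 (highest derivative is of order 2).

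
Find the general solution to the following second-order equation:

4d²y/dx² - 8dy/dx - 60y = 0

Characteristic equation: 4r² - 8r - 60 = 0
Divide by 4: r² - 2r - 15 = 0
Roots: r = 5, -3 (distinct real)
General solution: y = C₁e^(5x) + C₂e^(-3x)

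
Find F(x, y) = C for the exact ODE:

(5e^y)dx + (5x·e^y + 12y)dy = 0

Verify exactness: ∂M/∂y = ∂N/∂x ✓
Find F(x,y) such that ∂F/∂x = M, ∂F/∂y = N
Solution: 5x·e^y + 6y² = C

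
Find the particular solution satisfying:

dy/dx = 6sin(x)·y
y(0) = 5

General solution: y = Ce^(-6cos(x))
Applying IC y(0) = 5:
Particular solution: y = 5e^(6(1-cos(x)))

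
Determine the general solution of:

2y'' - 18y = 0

Characteristic equation: 2r² - 18 = 0
Divide by 2: r² - 9 = 0
Roots: r = 3, -3 (distinct real)
General solution: y = C₁e^(3x) + C₂e^(-3x)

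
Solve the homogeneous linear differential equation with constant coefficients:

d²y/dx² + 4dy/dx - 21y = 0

Characteristic equation: r² + 4r - 21 = 0
Roots: r = 3, -7 (distinct real)
General solution: y = C₁e^(3x) + C₂e^(-7x)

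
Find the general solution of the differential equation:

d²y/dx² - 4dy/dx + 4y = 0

Characteristic equation: r² - 4r + 4 = 0
Factored: (r - 2)² = 0
Repeated root: r = 2
General solution: y = (C₁ + C₂x)e^(2x)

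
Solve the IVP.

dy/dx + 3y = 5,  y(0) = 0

General solution: y = 5/3 + Ce^(-3x)
Applying y(0) = 0: C = 0 - 5/3 = -5/3
Particular solution: y = 5/3 - (5/3)e^(-3x)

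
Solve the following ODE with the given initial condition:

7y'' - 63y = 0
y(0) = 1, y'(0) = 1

General solution: y = C₁e^(3x) + C₂e^(-3x)
Applying ICs: C₁ = 2/3, C₂ = 1/3
Particular solution: y = (2/3)e^(3x) + (1/3)e^(-3x)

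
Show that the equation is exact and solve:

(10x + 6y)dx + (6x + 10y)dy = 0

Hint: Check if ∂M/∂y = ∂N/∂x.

Verify exactness: ∂M/∂y = ∂N/∂x ✓
Find F(x,y) such that ∂F/∂x = M, ∂F/∂y = N
Solution: 5x² + 6xy + 5y² = C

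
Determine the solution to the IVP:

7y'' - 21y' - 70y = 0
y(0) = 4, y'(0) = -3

General solution: y = C₁e^(5x) + C₂e^(-2x)
Applying ICs: C₁ = 5/7, C₂ = 23/7
Particular solution: y = (5/7)e^(5x) + (23/7)e^(-2x)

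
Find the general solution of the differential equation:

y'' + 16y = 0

Characteristic equation: r² + 16 = 0
Roots: r = ±4i (complex conjugates)
General solution: y = C₁cos(4x) + C₂sin(4x)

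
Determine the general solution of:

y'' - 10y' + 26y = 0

Characteristic equation: r² - 10r + 26 = 0
Roots: r = 5 ± i (complex conjugates)
General solution: y = e^(5x)(C₁cos(x) + C₂sin(x))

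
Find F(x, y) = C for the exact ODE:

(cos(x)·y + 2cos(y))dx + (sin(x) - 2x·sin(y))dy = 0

Verify exactness: ∂M/∂y = ∂N/∂x ✓
Find F(x,y) such that ∂F/∂x = M, ∂F/∂y = N
Solution: sin(x)·y + 2x·cos(y) = C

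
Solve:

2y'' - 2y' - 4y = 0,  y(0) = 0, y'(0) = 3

General solution: y = C₁e^(2x) + C₂e^(-x)
Applying ICs: C₁ = 1, C₂ = -1
Particular solution: y = e^(2x) - e^(-x)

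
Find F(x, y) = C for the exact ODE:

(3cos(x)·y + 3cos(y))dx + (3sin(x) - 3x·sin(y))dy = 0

Verify exactness: ∂M/∂y = ∂N/∂x ✓
Find F(x,y) such that ∂F/∂x = M, ∂F/∂y = N
Solution: 3sin(x)·y + 3x·cos(y) = C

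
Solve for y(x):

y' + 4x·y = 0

Using integrating factor method:

General solution: y = Ce^(-2x^2)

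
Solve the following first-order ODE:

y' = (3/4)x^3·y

Separating variables and integrating:
ln|y| = 3x^4/16 + C

General solution: y = Ce^(3x^4/16)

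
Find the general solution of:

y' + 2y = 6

Using integrating factor method:

General solution: y = 3 + Ce^(-2x)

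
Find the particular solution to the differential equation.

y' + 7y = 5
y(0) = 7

General solution: y = 5/7 + Ce^(-7x)
Applying y(0) = 7: C = 7 - 5/7 = 44/7
Particular solution: y = 5/7 + (44/7)e^(-7x)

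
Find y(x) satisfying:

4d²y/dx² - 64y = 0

Characteristic equation: 4r² - 64 = 0
Divide by 4: r² - 16 = 0
Roots: r = 4, -4 (distinct real)
General solution: y = C₁e^(4x) + C₂e^(-4x)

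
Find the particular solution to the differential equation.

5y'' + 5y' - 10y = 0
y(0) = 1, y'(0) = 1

General solution: y = C₁e^x + C₂e^(-2x)
Applying ICs: C₁ = 1, C₂ = 0
Particular solution: y = e^x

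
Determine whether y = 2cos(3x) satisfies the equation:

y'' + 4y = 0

Verification:
y'' = -18cos(3x)
y'' + 4y ≠ 0 (frequency mismatch: got 9 instead of 4)

No, it is not a solution.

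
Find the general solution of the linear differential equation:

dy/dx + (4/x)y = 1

Using integrating factor method:

General solution: y = (1/5)x + Cx^(-4)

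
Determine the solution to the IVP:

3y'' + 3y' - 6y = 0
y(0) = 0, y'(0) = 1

General solution: y = C₁e^x + C₂e^(-2x)
Applying ICs: C₁ = 1/3, C₂ = -1/3
Particular solution: y = (1/3)e^x - (1/3)e^(-2x)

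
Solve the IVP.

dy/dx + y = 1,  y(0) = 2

General solution: y = 1 + Ce^(-x)
Applying y(0) = 2: C = 2 - 1 = 1
Particular solution: y = 1 + e^(-x)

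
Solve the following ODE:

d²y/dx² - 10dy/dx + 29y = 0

Characteristic equation: r² - 10r + 29 = 0
Roots: r = 5 ± 2i (complex conjugates)
General solution: y = e^(5x)(C₁cos(2x) + C₂sin(2x))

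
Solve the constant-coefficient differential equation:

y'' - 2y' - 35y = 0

Characteristic equation: r² - 2r - 35 = 0
Roots: r = 7, -5 (distinct real)
General solution: y = C₁e^(7x) + C₂e^(-5x)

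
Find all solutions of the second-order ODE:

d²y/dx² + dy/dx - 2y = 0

Characteristic equation: r² + r - 2 = 0
Roots: r = 1, -2 (distinct real)
General solution: y = C₁e^x + C₂e^(-2x)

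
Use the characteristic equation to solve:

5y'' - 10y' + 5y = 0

Characteristic equation: 5r² - 10r + 5 = 0
Divide by 5: r² - 2r + 1 = 0
Factored: (r - 1)² = 0
Repeated root: r = 1
General solution: y = (C₁ + C₂x)e^x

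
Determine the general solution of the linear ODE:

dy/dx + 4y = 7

Using integrating factor method:

General solution: y = 7/4 + Ce^(-4x)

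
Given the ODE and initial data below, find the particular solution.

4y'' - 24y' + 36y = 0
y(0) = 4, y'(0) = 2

General solution: y = (C₁ + C₂x)e^(3x)
Repeated root r = 3
Applying ICs: C₁ = 4, C₂ = -10
Particular solution: y = (4 - 10x)e^(3x)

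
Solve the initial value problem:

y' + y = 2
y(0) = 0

General solution: y = 2 + Ce^(-x)
Applying y(0) = 0: C = 0 - 2 = -2
Particular solution: y = 2 - 2e^(-x)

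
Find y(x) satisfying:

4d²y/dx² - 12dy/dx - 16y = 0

Characteristic equation: 4r² - 12r - 16 = 0
Divide by 4: r² - 3r - 4 = 0
Roots: r = 4, -1 (distinct real)
General solution: y = C₁e^(4x) + C₂e^(-x)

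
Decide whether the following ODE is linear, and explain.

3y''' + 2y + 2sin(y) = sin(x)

Nonlinear (sin(y) is nonlinear in y)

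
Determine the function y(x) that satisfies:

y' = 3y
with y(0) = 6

General solution: y = Ce^(3x)
Applying IC y(0) = 6:
Particular solution: y = 6e^(3x)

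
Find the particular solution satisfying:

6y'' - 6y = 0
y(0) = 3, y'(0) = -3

General solution: y = C₁e^x + C₂e^(-x)
Applying ICs: C₁ = 0, C₂ = 3
Particular solution: y = 3e^(-x)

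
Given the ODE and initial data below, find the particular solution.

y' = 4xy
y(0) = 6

General solution: y = Ce^(2x²)
Applying IC y(0) = 6:
Particular solution: y = 6e^(2x²)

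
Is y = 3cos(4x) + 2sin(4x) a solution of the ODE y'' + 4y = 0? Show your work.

Verification:
y'' = -48cos(4x) - 32sin(4x)
y'' + 4y ≠ 0 (frequency mismatch: got 16 instead of 4)

No, it is not a solution.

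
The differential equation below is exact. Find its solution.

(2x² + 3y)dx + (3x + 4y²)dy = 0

Verify exactness: ∂M/∂y = ∂N/∂x ✓
Find F(x,y) such that ∂F/∂x = M, ∂F/∂y = N
Solution: 2x³/3 + 3xy + 4y³/3 = C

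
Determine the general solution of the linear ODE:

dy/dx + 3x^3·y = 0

Using integrating factor method:

General solution: y = Ce^(-3x^4/4)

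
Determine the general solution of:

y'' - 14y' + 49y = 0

Characteristic equation: r² - 14r + 49 = 0
Factored: (r - 7)² = 0
Repeated root: r = 7
General solution: y = (C₁ + C₂x)e^(7x)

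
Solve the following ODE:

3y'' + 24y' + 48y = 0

Characteristic equation: 3r² + 24r + 48 = 0
Divide by 3: r² + 8r + 16 = 0
Factored: (r + 4)² = 0
Repeated root: r = -4
General solution: y = (C₁ + C₂x)e^(-4x)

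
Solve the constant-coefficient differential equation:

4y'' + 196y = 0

Characteristic equation: 4r² + 196 = 0
Divide by 4: r² + 49 = 0
Roots: r = ±7i (complex conjugates)
General solution: y = C₁cos(7x) + C₂sin(7x)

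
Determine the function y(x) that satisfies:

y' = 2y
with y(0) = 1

General solution: y = Ce^(2x)
Applying IC y(0) = 1:
Particular solution: y = e^(2x)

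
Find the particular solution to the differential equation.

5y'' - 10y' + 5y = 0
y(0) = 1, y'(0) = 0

General solution: y = (C₁ + C₂x)e^x
Repeated root r = 1
Applying ICs: C₁ = 1, C₂ = -1
Particular solution: y = (1 - x)e^x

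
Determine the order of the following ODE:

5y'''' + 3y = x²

The order is 4 (highest derivative is of order 4).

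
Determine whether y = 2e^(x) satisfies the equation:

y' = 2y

Verification:
y = 2e^(x)
y' = 2e^(x)
But 2y = 4e^(x)
y' ≠ 2y — the derivative does not match

No, it is not a solution.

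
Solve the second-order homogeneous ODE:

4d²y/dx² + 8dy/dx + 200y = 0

Characteristic equation: 4r² + 8r + 200 = 0
Divide by 4: r² + 2r + 50 = 0
Roots: r = -1 ± 7i (complex conjugates)
General solution: y = e^(-x)(C₁cos(7x) + C₂sin(7x))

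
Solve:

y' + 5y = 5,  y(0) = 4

General solution: y = 1 + Ce^(-5x)
Applying y(0) = 4: C = 4 - 1 = 3
Particular solution: y = 1 + 3e^(-5x)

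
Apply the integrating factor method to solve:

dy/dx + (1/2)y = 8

Using integrating factor method:

General solution: y = 16 + Ce^(-x/2)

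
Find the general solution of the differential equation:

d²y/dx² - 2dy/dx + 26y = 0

Characteristic equation: r² - 2r + 26 = 0
Roots: r = 1 ± 5i (complex conjugates)
General solution: y = e^x(C₁cos(5x) + C₂sin(5x))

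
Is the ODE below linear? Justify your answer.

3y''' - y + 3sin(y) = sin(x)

No. Nonlinear (sin(y) is nonlinear in y)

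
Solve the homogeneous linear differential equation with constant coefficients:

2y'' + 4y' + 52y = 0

Characteristic equation: 2r² + 4r + 52 = 0
Divide by 2: r² + 2r + 26 = 0
Roots: r = -1 ± 5i (complex conjugates)
General solution: y = e^(-x)(C₁cos(5x) + C₂sin(5x))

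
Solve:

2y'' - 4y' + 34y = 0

Characteristic equation: 2r² - 4r + 34 = 0
Divide by 2: r² - 2r + 17 = 0
Roots: r = 1 ± 4i (complex conjugates)
General solution: y = e^x(C₁cos(4x) + C₂sin(4x))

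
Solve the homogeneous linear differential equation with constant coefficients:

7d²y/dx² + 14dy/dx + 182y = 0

Characteristic equation: 7r² + 14r + 182 = 0
Divide by 7: r² + 2r + 26 = 0
Roots: r = -1 ± 5i (complex conjugates)
General solution: y = e^(-x)(C₁cos(5x) + C₂sin(5x))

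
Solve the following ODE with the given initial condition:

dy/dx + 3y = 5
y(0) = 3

General solution: y = 5/3 + Ce^(-3x)
Applying y(0) = 3: C = 3 - 5/3 = 4/3
Particular solution: y = 5/3 + (4/3)e^(-3x)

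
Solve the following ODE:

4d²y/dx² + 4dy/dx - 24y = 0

Characteristic equation: 4r² + 4r - 24 = 0
Divide by 4: r² + r - 6 = 0
Roots: r = 2, -3 (distinct real)
General solution: y = C₁e^(2x) + C₂e^(-3x)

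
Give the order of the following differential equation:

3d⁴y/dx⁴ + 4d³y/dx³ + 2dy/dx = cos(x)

The order is 4 (highest derivative is of order 4).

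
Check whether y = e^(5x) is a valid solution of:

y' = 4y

Verification:
y = e^(5x)
y' = 5e^(5x)
But 4y = 4e^(5x)
y' ≠ 4y — the derivative does not match

No, it is not a solution.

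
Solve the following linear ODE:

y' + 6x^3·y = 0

Using integrating factor method:

General solution: y = Ce^(-3x^4/2)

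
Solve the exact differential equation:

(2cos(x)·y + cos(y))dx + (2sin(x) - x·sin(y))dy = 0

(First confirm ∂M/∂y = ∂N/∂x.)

Verify exactness: ∂M/∂y = ∂N/∂x ✓
Find F(x,y) such that ∂F/∂x = M, ∂F/∂y = N
Solution: 2sin(x)·y + x·cos(y) = C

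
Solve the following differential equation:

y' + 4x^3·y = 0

Using integrating factor method:

General solution: y = Ce^(-x^4)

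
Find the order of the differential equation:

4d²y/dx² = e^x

The order is 2 (highest derivative is of order 2).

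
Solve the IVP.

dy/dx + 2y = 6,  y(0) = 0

General solution: y = 3 + Ce^(-2x)
Applying y(0) = 0: C = 0 - 3 = -3
Particular solution: y = 3 - 3e^(-2x)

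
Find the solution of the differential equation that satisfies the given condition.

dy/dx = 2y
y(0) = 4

General solution: y = Ce^(2x)
Applying IC y(0) = 4:
Particular solution: y = 4e^(2x)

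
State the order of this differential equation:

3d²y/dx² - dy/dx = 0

The order is 2 (highest derivative is of order 2).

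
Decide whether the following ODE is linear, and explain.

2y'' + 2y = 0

Linear (y and its derivatives appear to the first power only, no products of y terms)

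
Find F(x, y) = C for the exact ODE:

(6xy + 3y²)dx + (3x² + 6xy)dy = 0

Verify exactness: ∂M/∂y = ∂N/∂x ✓
Find F(x,y) such that ∂F/∂x = M, ∂F/∂y = N
Solution: 3x²y + 3xy² = C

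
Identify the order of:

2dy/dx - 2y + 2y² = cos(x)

The order is 1 (highest derivative is of order 1).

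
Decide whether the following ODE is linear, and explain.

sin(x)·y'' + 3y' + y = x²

Linear (y and its derivatives appear to the first power only, no products of y terms)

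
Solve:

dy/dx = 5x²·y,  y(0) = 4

General solution: y = Ce^(5x³/3)
Applying IC y(0) = 4:
Particular solution: y = 4e^(5x³/3)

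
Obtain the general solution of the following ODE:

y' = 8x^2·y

Separating variables and integrating:
ln|y| = 8x^3/3 + C

General solution: y = Ce^(8x^3/3)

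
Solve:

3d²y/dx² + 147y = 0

Characteristic equation: 3r² + 147 = 0
Divide by 3: r² + 49 = 0
Roots: r = ±7i (complex conjugates)
General solution: y = C₁cos(7x) + C₂sin(7x)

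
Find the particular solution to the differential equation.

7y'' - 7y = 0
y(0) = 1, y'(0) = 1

General solution: y = C₁e^x + C₂e^(-x)
Applying ICs: C₁ = 1, C₂ = 0
Particular solution: y = e^x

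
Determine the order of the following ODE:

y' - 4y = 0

The order is 1 (highest derivative is of order 1).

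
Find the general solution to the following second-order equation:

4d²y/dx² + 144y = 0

Characteristic equation: 4r² + 144 = 0
Divide by 4: r² + 36 = 0
Roots: r = ±6i (complex conjugates)
General solution: y = C₁cos(6x) + C₂sin(6x)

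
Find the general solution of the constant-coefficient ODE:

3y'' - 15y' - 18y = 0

Characteristic equation: 3r² - 15r - 18 = 0
Divide by 3: r² - 5r - 6 = 0
Roots: r = 6, -1 (distinct real)
General solution: y = C₁e^(6x) + C₂e^(-x)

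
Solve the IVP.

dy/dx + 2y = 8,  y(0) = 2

General solution: y = 4 + Ce^(-2x)
Applying y(0) = 2: C = 2 - 4 = -2
Particular solution: y = 4 - 2e^(-2x)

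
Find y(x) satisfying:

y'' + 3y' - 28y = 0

Characteristic equation: r² + 3r - 28 = 0
Roots: r = 4, -7 (distinct real)
General solution: y = C₁e^(4x) + C₂e^(-7x)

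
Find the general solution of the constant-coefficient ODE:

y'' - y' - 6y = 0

Characteristic equation: r² - r - 6 = 0
Roots: r = 3, -2 (distinct real)
General solution: y = C₁e^(3x) + C₂e^(-2x)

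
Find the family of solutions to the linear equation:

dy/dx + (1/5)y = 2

Using integrating factor method:

General solution: y = 10 + Ce^(-x/5)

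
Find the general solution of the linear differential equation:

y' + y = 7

Using integrating factor method:

General solution: y = 7 + Ce^(-x)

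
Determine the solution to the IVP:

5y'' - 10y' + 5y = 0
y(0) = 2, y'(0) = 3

General solution: y = (C₁ + C₂x)e^x
Repeated root r = 1
Applying ICs: C₁ = 2, C₂ = 1
Particular solution: y = (2 + x)e^x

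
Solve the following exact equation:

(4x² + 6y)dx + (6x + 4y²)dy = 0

Verify exactness: ∂M/∂y = ∂N/∂x ✓
Find F(x,y) such that ∂F/∂x = M, ∂F/∂y = N
Solution: 4x³/3 + 6xy + 4y³/3 = C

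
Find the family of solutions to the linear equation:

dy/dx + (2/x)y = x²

Using integrating factor method:

General solution: y = (1/5)x^3 + Cx^(-2)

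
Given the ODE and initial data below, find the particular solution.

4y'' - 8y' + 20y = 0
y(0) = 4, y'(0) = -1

General solution: y = e^x(C₁cos(2x) + C₂sin(2x))
Complex roots r = 1 ± 2i
Applying ICs: C₁ = 4, C₂ = -5/2
Particular solution: y = e^x(4cos(2x) - (5/2)sin(2x))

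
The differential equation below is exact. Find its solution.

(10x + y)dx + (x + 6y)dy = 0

Verify exactness: ∂M/∂y = ∂N/∂x ✓
Find F(x,y) such that ∂F/∂x = M, ∂F/∂y = N
Solution: 5x² + xy + 3y² = C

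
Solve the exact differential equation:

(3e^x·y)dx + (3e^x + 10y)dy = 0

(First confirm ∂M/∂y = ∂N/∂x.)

Verify exactness: ∂M/∂y = ∂N/∂x ✓
Find F(x,y) such that ∂F/∂x = M, ∂F/∂y = N
Solution: 3e^x·y + 5y² = C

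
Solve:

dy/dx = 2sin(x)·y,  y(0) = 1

General solution: y = Ce^(-2cos(x))
Applying IC y(0) = 1:
Particular solution: y = e^(2(1-cos(x)))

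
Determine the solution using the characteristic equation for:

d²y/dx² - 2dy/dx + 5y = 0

Characteristic equation: r² - 2r + 5 = 0
Roots: r = 1 ± 2i (complex conjugates)
General solution: y = e^x(C₁cos(2x) + C₂sin(2x))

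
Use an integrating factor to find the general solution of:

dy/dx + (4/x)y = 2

Using integrating factor method:

General solution: y = (2/5)x + Cx^(-4)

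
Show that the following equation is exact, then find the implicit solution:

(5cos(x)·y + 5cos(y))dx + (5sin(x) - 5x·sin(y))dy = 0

Verify exactness: ∂M/∂y = ∂N/∂x ✓
Find F(x,y) such that ∂F/∂x = M, ∂F/∂y = N
Solution: 5sin(x)·y + 5x·cos(y) = C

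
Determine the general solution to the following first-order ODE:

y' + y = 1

Using integrating factor method:

General solution: y = 1 + Ce^(-x)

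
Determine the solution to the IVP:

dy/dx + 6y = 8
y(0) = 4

General solution: y = 4/3 + Ce^(-6x)
Applying y(0) = 4: C = 4 - 4/3 = 8/3
Particular solution: y = 4/3 + (8/3)e^(-6x)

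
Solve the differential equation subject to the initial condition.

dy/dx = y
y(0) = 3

General solution: y = Ce^x
Applying IC y(0) = 3:
Particular solution: y = 3e^x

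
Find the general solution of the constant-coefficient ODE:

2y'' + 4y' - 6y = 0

Characteristic equation: 2r² + 4r - 6 = 0
Divide by 2: r² + 2r - 3 = 0
Roots: r = 1, -3 (distinct real)
General solution: y = C₁e^x + C₂e^(-3x)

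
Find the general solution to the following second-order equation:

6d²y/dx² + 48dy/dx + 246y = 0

Characteristic equation: 6r² + 48r + 246 = 0
Divide by 6: r² + 8r + 41 = 0
Roots: r = -4 ± 5i (complex conjugates)
General solution: y = e^(-4x)(C₁cos(5x) + C₂sin(5x))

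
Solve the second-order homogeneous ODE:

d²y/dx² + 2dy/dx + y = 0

Characteristic equation: r² + 2r + 1 = 0
Factored: (r + 1)² = 0
Repeated root: r = -1
General solution: y = (C₁ + C₂x)e^(-x)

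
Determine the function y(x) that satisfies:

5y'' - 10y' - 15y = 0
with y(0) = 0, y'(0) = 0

General solution: y = C₁e^(3x) + C₂e^(-x)
Applying ICs: C₁ = 0, C₂ = 0
Particular solution: y = 0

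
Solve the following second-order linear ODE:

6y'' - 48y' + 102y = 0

Characteristic equation: 6r² - 48r + 102 = 0
Divide by 6: r² - 8r + 17 = 0
Roots: r = 4 ± i (complex conjugates)
General solution: y = e^(4x)(C₁cos(x) + C₂sin(x))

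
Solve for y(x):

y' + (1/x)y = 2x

Using integrating factor method:

General solution: y = (2/3)x^2 + C/x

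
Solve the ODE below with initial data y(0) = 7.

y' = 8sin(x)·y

General solution: y = Ce^(-8cos(x))
Applying IC y(0) = 7:
Particular solution: y = 7e^(8(1-cos(x)))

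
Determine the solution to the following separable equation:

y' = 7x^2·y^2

Separating variables and integrating:
-1/y = 7x^3/3 + C

General solution: y^-1 = (-7/3)x^3 + C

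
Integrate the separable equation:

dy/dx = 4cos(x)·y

Separating variables and integrating:
ln|y| = 4sin(x) + C

General solution: y = Ce^(4sin(x))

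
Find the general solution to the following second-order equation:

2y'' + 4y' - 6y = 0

Characteristic equation: 2r² + 4r - 6 = 0
Divide by 2: r² + 2r - 3 = 0
Roots: r = 1, -3 (distinct real)
General solution: y = C₁e^x + C₂e^(-3x)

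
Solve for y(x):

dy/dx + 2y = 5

Using integrating factor method:

General solution: y = 5/2 + Ce^(-2x)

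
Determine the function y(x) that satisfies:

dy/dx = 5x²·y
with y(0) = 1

General solution: y = Ce^(5x³/3)
Applying IC y(0) = 1:
Particular solution: y = e^(5x³/3)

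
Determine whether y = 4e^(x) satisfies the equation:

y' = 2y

Verification:
y = 4e^(x)
y' = 4e^(x)
But 2y = 8e^(x)
y' ≠ 2y — the derivative does not match

No, it is not a solution.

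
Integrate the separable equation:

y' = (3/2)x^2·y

Separating variables and integrating:
ln|y| = x^3/2 + C

General solution: y = Ce^(x^3/2)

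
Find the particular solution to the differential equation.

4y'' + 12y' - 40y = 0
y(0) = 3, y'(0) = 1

General solution: y = C₁e^(2x) + C₂e^(-5x)
Applying ICs: C₁ = 16/7, C₂ = 5/7
Particular solution: y = (16/7)e^(2x) + (5/7)e^(-5x)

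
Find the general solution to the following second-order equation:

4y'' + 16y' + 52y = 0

Characteristic equation: 4r² + 16r + 52 = 0
Divide by 4: r² + 4r + 13 = 0
Roots: r = -2 ± 3i (complex conjugates)
General solution: y = e^(-2x)(C₁cos(3x) + C₂sin(3x))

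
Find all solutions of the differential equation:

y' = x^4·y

Separating variables and integrating:
ln|y| = x^5/5 + C

General solution: y = Ce^(x^5/5)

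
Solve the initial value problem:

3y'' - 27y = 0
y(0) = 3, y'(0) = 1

General solution: y = C₁e^(3x) + C₂e^(-3x)
Applying ICs: C₁ = 5/3, C₂ = 4/3
Particular solution: y = (5/3)e^(3x) + (4/3)e^(-3x)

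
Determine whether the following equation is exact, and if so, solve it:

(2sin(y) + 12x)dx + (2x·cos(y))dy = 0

Verify exactness: ∂M/∂y = ∂N/∂x ✓
Find F(x,y) such that ∂F/∂x = M, ∂F/∂y = N
Solution: 2x·sin(y) + 6x² = C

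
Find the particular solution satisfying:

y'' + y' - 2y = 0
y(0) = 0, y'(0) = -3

General solution: y = C₁e^x + C₂e^(-2x)
Applying ICs: C₁ = -1, C₂ = 1
Particular solution: y = -e^x + e^(-2x)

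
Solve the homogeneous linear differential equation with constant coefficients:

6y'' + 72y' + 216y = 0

Characteristic equation: 6r² + 72r + 216 = 0
Divide by 6: r² + 12r + 36 = 0
Factored: (r + 6)² = 0
Repeated root: r = -6
General solution: y = (C₁ + C₂x)e^(-6x)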